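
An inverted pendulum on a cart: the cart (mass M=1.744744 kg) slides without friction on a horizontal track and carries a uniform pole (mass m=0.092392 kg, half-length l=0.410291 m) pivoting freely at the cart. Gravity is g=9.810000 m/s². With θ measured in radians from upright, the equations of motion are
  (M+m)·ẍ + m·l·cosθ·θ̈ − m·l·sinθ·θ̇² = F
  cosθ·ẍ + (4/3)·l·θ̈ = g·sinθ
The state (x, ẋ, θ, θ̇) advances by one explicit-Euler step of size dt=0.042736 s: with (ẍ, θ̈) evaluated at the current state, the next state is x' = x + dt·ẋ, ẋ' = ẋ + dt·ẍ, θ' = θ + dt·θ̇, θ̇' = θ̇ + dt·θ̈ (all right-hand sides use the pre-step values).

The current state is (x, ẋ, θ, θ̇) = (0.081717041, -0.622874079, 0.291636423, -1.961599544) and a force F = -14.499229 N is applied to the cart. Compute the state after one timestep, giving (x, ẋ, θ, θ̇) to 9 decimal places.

sinθ=0.287519934, cosθ=0.957774654
temp = (F + m·l·θ̇²·sinθ)/(M+m) = (-14.499229 + 0.041938706)/1.837136 = -7.869471990
θ̈ = (g·sinθ − cosθ·temp)/(l·(4/3 − m·cos²θ/(M+m))) = 19.612259716
ẍ = temp − m·l·θ̈·cosθ/(M+m) = -8.257065081
Euler: x'=0.081717041+0.042736·-0.622874079=0.055097894, ẋ'=-0.622874079+0.042736·-8.257065081=-0.975748012
       θ'=0.291636423+0.042736·-1.961599544=0.207805505, θ̇'=-1.961599544+0.042736·19.612259716=-1.123450013

(0.055097894, -0.975748012, 0.207805505, -1.123450013)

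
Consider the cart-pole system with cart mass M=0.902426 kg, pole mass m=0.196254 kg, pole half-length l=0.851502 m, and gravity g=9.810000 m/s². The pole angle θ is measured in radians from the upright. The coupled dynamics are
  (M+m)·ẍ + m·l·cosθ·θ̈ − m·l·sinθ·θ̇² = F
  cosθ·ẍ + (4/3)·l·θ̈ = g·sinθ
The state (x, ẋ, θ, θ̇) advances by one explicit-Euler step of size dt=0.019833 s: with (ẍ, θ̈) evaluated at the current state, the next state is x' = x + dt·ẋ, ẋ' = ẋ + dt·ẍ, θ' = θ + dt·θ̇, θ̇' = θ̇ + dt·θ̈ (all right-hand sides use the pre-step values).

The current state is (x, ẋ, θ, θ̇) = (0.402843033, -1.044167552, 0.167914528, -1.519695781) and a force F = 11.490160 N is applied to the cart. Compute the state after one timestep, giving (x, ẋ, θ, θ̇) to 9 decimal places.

sinθ=0.167126573, cosθ=0.985935448
temp = (F + m·l·θ̇²·sinθ)/(M+m) = (11.490160 + 0.064500490)/1.098680 = 10.516857037
θ̈ = (g·sinθ − cosθ·temp)/(l·(4/3 − m·cos²θ/(M+m))) = -8.840081149
ẍ = temp − m·l·θ̈·cosθ/(M+m) = 11.842533984
Euler: x'=0.402843033+0.019833·-1.044167552=0.382134058, ẋ'=-1.044167552+0.019833·11.842533984=-0.809294575
       θ'=0.167914528+0.019833·-1.519695781=0.137774402, θ̇'=-1.519695781+0.019833·-8.840081149=-1.695021110

(0.382134058, -0.809294575, 0.137774402, -1.695021110)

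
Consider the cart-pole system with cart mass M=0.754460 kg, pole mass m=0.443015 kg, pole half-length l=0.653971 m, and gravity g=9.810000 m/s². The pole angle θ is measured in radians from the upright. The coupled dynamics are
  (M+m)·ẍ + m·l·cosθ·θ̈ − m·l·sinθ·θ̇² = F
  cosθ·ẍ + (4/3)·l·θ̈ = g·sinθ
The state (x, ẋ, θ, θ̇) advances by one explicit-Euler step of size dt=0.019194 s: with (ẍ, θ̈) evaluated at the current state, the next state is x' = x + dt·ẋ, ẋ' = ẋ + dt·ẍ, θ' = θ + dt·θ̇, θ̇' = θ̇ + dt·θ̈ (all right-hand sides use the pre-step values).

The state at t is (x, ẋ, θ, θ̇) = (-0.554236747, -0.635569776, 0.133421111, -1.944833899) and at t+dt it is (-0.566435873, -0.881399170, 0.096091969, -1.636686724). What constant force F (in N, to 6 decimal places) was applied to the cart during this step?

ẍ = (ẋ'−ẋ)/dt = (-0.881399170−-0.635569776)/0.019194 = -12.807617
θ̈ = (θ̇'−θ̇)/dt = (-1.636686724−-1.944833899)/0.019194 = 16.054349
sinθ=0.133026, cosθ=0.991113
F = (M+m)·ẍ + m·l·cosθ·θ̈ − m·l·sinθ·θ̇² = -15.336801 + 4.609912 − 0.145773 = -10.872662

F = -10.872662 N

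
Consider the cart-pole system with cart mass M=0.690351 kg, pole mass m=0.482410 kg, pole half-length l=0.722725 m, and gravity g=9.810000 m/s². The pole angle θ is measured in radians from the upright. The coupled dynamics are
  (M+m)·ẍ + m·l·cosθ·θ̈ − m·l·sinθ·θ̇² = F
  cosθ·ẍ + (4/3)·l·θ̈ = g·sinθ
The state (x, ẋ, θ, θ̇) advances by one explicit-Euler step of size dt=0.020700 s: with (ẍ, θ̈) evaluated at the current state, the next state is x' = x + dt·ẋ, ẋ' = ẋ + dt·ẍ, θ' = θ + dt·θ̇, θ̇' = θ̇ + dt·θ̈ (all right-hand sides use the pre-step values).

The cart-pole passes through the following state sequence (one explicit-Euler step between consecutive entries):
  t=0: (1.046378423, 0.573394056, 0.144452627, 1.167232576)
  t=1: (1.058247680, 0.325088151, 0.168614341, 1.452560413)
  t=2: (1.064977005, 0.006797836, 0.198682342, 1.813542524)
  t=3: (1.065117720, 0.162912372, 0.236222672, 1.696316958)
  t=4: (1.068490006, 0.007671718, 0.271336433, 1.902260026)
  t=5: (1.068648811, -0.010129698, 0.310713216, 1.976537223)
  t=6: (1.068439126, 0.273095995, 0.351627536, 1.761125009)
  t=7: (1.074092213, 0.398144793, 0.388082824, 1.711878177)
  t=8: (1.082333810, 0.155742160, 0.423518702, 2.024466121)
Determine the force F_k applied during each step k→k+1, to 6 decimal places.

step 0→1:
  ẍ = (ẋ'−ẋ)/dt = (0.325088151−0.573394056)/0.020700 = -11.995454
  θ̈ = (θ̇'−θ̇)/dt = (1.452560413−1.167232576)/0.020700 = 13.783953
  sinθ=0.143951, cosθ=0.989585
  F = (M+m)·ẍ + m·l·cosθ·θ̈ − m·l·sinθ·θ̇² = -14.067801 + 4.755719 − 0.068378 = -9.380460
step 1→2:
  ẍ = (ẋ'−ẋ)/dt = (0.006797836−0.325088151)/0.020700 = -15.376344
  θ̈ = (θ̇'−θ̇)/dt = (1.813542524−1.452560413)/0.020700 = 17.438749
  sinθ=0.167817, cosθ=0.985818
  F = (M+m)·ẍ + m·l·cosθ·θ̈ − m·l·sinθ·θ̇² = -18.032776 + 5.993791 − 0.123450 = -12.162436
step 2→3:
  ẍ = (ẋ'−ẋ)/dt = (0.162912372−0.006797836)/0.020700 = 7.541765
  θ̈ = (θ̇'−θ̇)/dt = (1.696316958−1.813542524)/0.020700 = -5.663071
  sinθ=0.197378, cosθ=0.980328
  F = (M+m)·ẍ + m·l·cosθ·θ̈ − m·l·sinθ·θ̇² = 8.844688 + -1.935586 − 0.226331 = 6.682771
step 3→4:
  ẍ = (ẋ'−ẋ)/dt = (0.007671718−0.162912372)/0.020700 = -7.499549
  θ̈ = (θ̇'−θ̇)/dt = (1.902260026−1.696316958)/0.020700 = 9.948941
  sinθ=0.234032, cosθ=0.972229
  F = (M+m)·ẍ + m·l·cosθ·θ̈ − m·l·sinθ·θ̇² = -8.795178 + 3.372366 − 0.234789 = -5.657601
step 4→5:
  ẍ = (ẋ'−ẋ)/dt = (-0.010129698−0.007671718)/0.020700 = -0.859972
  θ̈ = (θ̇'−θ̇)/dt = (1.976537223−1.902260026)/0.020700 = 3.588270
  sinθ=0.268019, cosθ=0.963414
  F = (M+m)·ẍ + m·l·cosθ·θ̈ − m·l·sinθ·θ̇² = -1.008541 + 1.205278 − 0.338139 = -0.141402
step 5→6:
  ẍ = (ẋ'−ẋ)/dt = (0.273095995−-0.010129698)/0.020700 = 13.682401
  θ̈ = (θ̇'−θ̇)/dt = (1.761125009−1.976537223)/0.020700 = -10.406387
  sinθ=0.305738, cosθ=0.952116
  F = (M+m)·ẍ + m·l·cosθ·θ̈ − m·l·sinθ·θ̇² = 16.046186 + -3.454452 − 0.416436 = 12.175298
step 6→7:
  ẍ = (ẋ'−ẋ)/dt = (0.398144793−0.273095995)/0.020700 = 6.041005
  θ̈ = (θ̇'−θ̇)/dt = (1.711878177−1.761125009)/0.020700 = -2.379074
  sinθ=0.344426, cosθ=0.938813
  F = (M+m)·ẍ + m·l·cosθ·θ̈ − m·l·sinθ·θ̇² = 7.084655 + -0.778712 − 0.372448 = 5.933495
step 7→8:
  ẍ = (ẋ'−ẋ)/dt = (0.155742160−0.398144793)/0.020700 = -11.710272
  θ̈ = (θ̇'−θ̇)/dt = (2.024466121−1.711878177)/0.020700 = 15.100867
  sinθ=0.378415, cosθ=0.925636
  F = (M+m)·ẍ + m·l·cosθ·θ̈ − m·l·sinθ·θ̇² = -13.733350 + 4.873395 − 0.386637 = -9.246592

F_0 = -9.380460 N
F_1 = -12.162436 N
F_2 = 6.682771 N
F_3 = -5.657601 N
F_4 = -0.141402 N
F_5 = 12.175298 N
F_6 = 5.933495 N
F_7 = -9.246592 N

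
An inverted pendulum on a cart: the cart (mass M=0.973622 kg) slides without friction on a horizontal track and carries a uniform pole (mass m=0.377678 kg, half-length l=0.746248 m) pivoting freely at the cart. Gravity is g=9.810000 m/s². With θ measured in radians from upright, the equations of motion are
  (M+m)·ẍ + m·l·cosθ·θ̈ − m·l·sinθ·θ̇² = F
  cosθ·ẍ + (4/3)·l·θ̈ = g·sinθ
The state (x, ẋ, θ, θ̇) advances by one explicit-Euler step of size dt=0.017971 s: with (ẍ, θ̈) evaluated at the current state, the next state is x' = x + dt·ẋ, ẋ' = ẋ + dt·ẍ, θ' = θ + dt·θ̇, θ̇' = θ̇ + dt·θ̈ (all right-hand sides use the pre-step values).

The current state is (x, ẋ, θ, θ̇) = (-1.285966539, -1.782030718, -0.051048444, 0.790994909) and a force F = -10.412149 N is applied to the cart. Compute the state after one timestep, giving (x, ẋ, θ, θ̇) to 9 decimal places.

(-1.317991413, -1.954876218, -0.036833474, 0.955442217)

sinθ=-0.051026275, cosθ=0.998697311
temp = (F + m·l·θ̇²·sinθ)/(M+m) = (-10.412149 + -0.008998003)/1.351300 = -7.711941836
θ̈ = (g·sinθ − cosθ·temp)/(l·(4/3 − m·cos²θ/(M+m))) = 9.150704331
ẍ = temp − m·l·θ̈·cosθ/(M+m) = -9.618023461
Euler: x'=-1.285966539+0.017971·-1.782030718=-1.317991413, ẋ'=-1.782030718+0.017971·-9.618023461=-1.954876218
       θ'=-0.051048444+0.017971·0.790994909=-0.036833474, θ̇'=0.790994909+0.017971·9.150704331=0.955442217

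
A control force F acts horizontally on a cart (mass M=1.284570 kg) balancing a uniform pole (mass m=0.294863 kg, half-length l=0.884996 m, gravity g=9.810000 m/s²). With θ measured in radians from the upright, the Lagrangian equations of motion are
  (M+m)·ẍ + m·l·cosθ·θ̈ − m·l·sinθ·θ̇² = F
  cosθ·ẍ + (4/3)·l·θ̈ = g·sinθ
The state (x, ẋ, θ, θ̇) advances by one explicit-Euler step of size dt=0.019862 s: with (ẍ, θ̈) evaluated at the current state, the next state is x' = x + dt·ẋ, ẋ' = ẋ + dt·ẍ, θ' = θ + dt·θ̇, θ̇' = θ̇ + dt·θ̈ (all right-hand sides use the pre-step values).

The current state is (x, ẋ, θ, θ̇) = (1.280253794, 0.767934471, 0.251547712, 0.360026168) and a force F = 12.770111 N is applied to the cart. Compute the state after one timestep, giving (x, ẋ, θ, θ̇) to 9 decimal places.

(1.295506508, 0.945355708, 0.258698552, 0.255500578)

sinθ=0.248903260, cosθ=0.968528351
temp = (F + m·l·θ̇²·sinθ)/(M+m) = (12.770111 + 0.008418996)/1.579433 = 8.090580605
θ̈ = (g·sinθ − cosθ·temp)/(l·(4/3 − m·cos²θ/(M+m))) = -5.262591399
ẍ = temp − m·l·θ̈·cosθ/(M+m) = 8.932697479
Euler: x'=1.280253794+0.019862·0.767934471=1.295506508, ẋ'=0.767934471+0.019862·8.932697479=0.945355708
       θ'=0.251547712+0.019862·0.360026168=0.258698552, θ̇'=0.360026168+0.019862·-5.262591399=0.255500578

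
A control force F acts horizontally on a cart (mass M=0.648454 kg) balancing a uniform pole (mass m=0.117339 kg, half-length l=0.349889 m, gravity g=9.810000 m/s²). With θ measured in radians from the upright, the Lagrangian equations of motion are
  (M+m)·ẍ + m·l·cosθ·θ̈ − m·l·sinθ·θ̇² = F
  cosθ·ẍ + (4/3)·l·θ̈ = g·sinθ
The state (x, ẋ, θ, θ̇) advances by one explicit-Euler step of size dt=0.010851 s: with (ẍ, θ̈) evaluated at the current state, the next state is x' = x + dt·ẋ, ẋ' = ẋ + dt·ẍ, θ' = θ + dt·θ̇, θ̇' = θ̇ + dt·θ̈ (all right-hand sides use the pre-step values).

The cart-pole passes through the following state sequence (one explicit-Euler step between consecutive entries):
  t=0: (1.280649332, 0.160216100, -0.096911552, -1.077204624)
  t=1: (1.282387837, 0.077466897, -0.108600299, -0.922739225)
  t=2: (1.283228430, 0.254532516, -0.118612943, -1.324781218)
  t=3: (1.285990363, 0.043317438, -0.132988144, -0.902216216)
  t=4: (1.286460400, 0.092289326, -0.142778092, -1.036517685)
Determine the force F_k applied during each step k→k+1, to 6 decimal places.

F_0 = -5.253601 N
F_1 = 10.987732 N
F_2 = -13.310085 N
F_3 = 2.956895 N

step 0→1:
  ẍ = (ẋ'−ẋ)/dt = (0.077466897−0.160216100)/0.010851 = -7.625952
  θ̈ = (θ̇'−θ̇)/dt = (-0.922739225−-1.077204624)/0.010851 = 14.235130
  sinθ=-0.096760, cosθ=0.995308
  F = (M+m)·ẍ + m·l·cosθ·θ̈ − m·l·sinθ·θ̇² = -5.839900 + 0.581690 − -0.004610 = -5.253601
step 1→2:
  ẍ = (ẋ'−ẋ)/dt = (0.254532516−0.077466897)/0.010851 = 16.317908
  θ̈ = (θ̇'−θ̇)/dt = (-1.324781218−-0.922739225)/0.010851 = -37.051147
  sinθ=-0.108387, cosθ=0.994109
  F = (M+m)·ẍ + m·l·cosθ·θ̈ − m·l·sinθ·θ̇² = 12.496140 + -1.512197 − -0.003789 = 10.987732
step 2→3:
  ẍ = (ẋ'−ẋ)/dt = (0.043317438−0.254532516)/0.010851 = -19.465033
  θ̈ = (θ̇'−θ̇)/dt = (-0.902216216−-1.324781218)/0.010851 = 38.942494
  sinθ=-0.118335, cosθ=0.992974
  F = (M+m)·ẍ + m·l·cosθ·θ̈ − m·l·sinθ·θ̇² = -14.906186 + 1.587575 − -0.008527 = -13.310085
step 3→4:
  ẍ = (ẋ'−ẋ)/dt = (0.092289326−0.043317438)/0.010851 = 4.513122
  θ̈ = (θ̇'−θ̇)/dt = (-1.036517685−-0.902216216)/0.010851 = -12.376875
  sinθ=-0.132596, cosθ=0.991170
  F = (M+m)·ẍ + m·l·cosθ·θ̈ − m·l·sinθ·θ̇² = 3.456117 + -0.503654 − -0.004431 = 2.956895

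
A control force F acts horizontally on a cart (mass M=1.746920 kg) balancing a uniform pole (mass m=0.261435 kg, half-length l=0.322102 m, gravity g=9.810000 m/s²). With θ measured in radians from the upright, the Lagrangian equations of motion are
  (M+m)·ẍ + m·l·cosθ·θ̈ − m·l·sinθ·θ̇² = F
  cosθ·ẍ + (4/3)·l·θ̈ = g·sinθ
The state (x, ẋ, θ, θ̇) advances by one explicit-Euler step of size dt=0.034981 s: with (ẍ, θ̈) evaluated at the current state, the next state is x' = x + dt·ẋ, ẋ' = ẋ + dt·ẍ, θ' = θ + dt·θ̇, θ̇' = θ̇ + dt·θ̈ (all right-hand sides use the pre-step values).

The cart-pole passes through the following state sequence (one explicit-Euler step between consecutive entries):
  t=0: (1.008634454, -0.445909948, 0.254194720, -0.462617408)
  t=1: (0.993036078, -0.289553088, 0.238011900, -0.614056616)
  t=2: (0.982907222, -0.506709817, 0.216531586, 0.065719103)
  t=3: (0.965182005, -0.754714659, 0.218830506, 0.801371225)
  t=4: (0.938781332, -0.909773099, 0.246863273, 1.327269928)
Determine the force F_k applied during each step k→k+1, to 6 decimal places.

step 0→1:
  ẍ = (ẋ'−ẋ)/dt = (-0.289553088−-0.445909948)/0.034981 = 4.469765
  θ̈ = (θ̇'−θ̇)/dt = (-0.614056616−-0.462617408)/0.034981 = -4.329185
  sinθ=0.251466, cosθ=0.967866
  F = (M+m)·ẍ + m·l·cosθ·θ̈ − m·l·sinθ·θ̇² = 8.976875 + -0.352841 − 0.004532 = 8.619503
step 1→2:
  ẍ = (ẋ'−ẋ)/dt = (-0.506709817−-0.289553088)/0.034981 = -6.207848
  θ̈ = (θ̇'−θ̇)/dt = (0.065719103−-0.614056616)/0.034981 = 19.432713
  sinθ=0.235771, cosθ=0.971809
  F = (M+m)·ẍ + m·l·cosθ·θ̈ − m·l·sinθ·θ̇² = -12.467562 + 1.590272 − 0.007486 = -10.884777
step 2→3:
  ẍ = (ẋ'−ẋ)/dt = (-0.754714659−-0.506709817)/0.034981 = -7.089701
  θ̈ = (θ̇'−θ̇)/dt = (0.801371225−0.065719103)/0.034981 = 21.030048
  sinθ=0.214844, cosθ=0.976648
  F = (M+m)·ẍ + m·l·cosθ·θ̈ − m·l·sinθ·θ̇² = -14.238637 + 1.729560 − 0.000078 = -12.509155
step 3→4:
  ẍ = (ẋ'−ẋ)/dt = (-0.909773099−-0.754714659)/0.034981 = -4.432647
  θ̈ = (θ̇'−θ̇)/dt = (1.327269928−0.801371225)/0.034981 = 15.033838
  sinθ=0.217088, cosθ=0.976152
  F = (M+m)·ẍ + m·l·cosθ·θ̈ − m·l·sinθ·θ̇² = -8.902330 + 1.235789 − 0.011740 = -7.678280

F_0 = 8.619503 N
F_1 = -10.884777 N
F_2 = -12.509155 N
F_3 = -7.678280 N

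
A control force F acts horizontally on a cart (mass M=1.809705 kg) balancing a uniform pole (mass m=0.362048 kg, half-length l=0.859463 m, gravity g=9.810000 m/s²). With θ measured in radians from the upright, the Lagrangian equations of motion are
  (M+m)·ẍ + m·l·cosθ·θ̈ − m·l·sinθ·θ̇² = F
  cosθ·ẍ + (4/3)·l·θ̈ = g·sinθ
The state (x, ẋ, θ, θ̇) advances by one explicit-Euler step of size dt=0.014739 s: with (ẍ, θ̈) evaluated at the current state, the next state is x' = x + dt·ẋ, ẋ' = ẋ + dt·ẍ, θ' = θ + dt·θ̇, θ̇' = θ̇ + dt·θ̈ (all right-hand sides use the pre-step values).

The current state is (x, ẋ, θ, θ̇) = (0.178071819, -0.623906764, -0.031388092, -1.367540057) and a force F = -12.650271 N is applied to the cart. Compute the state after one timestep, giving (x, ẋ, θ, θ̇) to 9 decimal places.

(0.168876057, -0.721508191, -0.051544265, -1.286371026)

sinθ=-0.031382938, cosθ=0.999507434
temp = (F + m·l·θ̇²·sinθ)/(M+m) = (-12.650271 + -0.018262787)/2.171753 = -5.833321647
θ̈ = (g·sinθ − cosθ·temp)/(l·(4/3 − m·cos²θ/(M+m))) = 5.507092151
ẍ = temp − m·l·θ̈·cosθ/(M+m) = -6.621984308
Euler: x'=0.178071819+0.014739·-0.623906764=0.168876057, ẋ'=-0.623906764+0.014739·-6.621984308=-0.721508191
       θ'=-0.031388092+0.014739·-1.367540057=-0.051544265, θ̇'=-1.367540057+0.014739·5.507092151=-1.286371026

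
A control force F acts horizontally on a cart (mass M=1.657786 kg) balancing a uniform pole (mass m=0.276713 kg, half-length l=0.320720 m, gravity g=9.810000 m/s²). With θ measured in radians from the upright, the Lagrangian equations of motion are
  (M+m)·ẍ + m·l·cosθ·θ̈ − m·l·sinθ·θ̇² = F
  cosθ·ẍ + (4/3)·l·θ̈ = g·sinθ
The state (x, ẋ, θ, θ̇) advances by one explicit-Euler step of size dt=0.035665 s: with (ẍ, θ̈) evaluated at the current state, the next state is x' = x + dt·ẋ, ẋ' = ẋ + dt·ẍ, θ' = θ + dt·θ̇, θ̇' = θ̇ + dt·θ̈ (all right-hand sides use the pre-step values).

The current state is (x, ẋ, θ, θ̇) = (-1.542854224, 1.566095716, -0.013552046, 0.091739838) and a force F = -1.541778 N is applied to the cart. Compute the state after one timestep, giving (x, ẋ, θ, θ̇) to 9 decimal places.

(-1.486999420, 1.534825367, -0.010280145, 0.153770860)

sinθ=-0.013551631, cosθ=0.999908172
temp = (F + m·l·θ̇²·sinθ)/(M+m) = (-1.541778 + -0.000010122)/1.934499 = -0.796996081
θ̈ = (g·sinθ − cosθ·temp)/(l·(4/3 − m·cos²θ/(M+m))) = 1.739268803
ẍ = temp − m·l·θ̈·cosθ/(M+m) = -0.876779735
Euler: x'=-1.542854224+0.035665·1.566095716=-1.486999420, ẋ'=1.566095716+0.035665·-0.876779735=1.534825367
       θ'=-0.013552046+0.035665·0.091739838=-0.010280145, θ̇'=0.091739838+0.035665·1.739268803=0.153770860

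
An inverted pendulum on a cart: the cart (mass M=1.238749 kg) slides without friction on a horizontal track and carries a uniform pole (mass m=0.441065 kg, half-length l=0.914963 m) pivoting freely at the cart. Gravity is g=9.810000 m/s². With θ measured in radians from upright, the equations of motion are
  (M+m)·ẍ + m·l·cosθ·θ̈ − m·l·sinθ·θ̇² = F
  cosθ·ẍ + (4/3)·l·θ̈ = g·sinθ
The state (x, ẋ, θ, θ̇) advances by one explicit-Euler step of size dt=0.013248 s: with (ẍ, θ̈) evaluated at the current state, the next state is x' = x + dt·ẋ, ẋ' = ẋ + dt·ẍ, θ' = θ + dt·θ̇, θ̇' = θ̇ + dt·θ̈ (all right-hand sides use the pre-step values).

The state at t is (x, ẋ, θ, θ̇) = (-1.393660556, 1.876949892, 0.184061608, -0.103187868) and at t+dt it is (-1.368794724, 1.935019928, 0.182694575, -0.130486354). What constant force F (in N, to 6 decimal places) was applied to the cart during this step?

ẍ = (ẋ'−ẋ)/dt = (1.935019928−1.876949892)/0.013248 = 4.383306
θ̈ = (θ̇'−θ̇)/dt = (-0.130486354−-0.103187868)/0.013248 = -2.060574
sinθ=0.183024, cosθ=0.983108
F = (M+m)·ẍ + m·l·cosθ·θ̈ − m·l·sinθ·θ̇² = 7.363139 + -0.817515 − 0.000786 = 6.544837

F = 6.544837 N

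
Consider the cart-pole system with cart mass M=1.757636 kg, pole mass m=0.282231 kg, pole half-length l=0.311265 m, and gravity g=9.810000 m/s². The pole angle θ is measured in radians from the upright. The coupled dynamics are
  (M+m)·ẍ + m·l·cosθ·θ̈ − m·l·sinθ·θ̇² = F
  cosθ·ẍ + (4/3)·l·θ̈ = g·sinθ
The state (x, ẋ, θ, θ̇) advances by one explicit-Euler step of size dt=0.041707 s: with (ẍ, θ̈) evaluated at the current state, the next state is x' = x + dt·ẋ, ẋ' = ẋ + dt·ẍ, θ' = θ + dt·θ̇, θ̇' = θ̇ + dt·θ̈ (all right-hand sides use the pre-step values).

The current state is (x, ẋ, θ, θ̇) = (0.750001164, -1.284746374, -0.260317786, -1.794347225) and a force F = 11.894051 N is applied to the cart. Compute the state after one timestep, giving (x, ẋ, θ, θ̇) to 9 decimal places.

sinθ=-0.257387644, cosθ=0.966308233
temp = (F + m·l·θ̇²·sinθ)/(M+m) = (11.894051 + -0.072800720)/2.039867 = 5.795108348
θ̈ = (g·sinθ − cosθ·temp)/(l·(4/3 − m·cos²θ/(M+m))) = -21.677369300
ẍ = temp − m·l·θ̈·cosθ/(M+m) = 6.697209854
Euler: x'=0.750001164+0.041707·-1.284746374=0.696418247, ẋ'=-1.284746374+0.041707·6.697209854=-1.005425843
       θ'=-0.260317786+0.041707·-1.794347225=-0.335154626, θ̇'=-1.794347225+0.041707·-21.677369300=-2.698445266

(0.696418247, -1.005425843, -0.335154626, -2.698445266)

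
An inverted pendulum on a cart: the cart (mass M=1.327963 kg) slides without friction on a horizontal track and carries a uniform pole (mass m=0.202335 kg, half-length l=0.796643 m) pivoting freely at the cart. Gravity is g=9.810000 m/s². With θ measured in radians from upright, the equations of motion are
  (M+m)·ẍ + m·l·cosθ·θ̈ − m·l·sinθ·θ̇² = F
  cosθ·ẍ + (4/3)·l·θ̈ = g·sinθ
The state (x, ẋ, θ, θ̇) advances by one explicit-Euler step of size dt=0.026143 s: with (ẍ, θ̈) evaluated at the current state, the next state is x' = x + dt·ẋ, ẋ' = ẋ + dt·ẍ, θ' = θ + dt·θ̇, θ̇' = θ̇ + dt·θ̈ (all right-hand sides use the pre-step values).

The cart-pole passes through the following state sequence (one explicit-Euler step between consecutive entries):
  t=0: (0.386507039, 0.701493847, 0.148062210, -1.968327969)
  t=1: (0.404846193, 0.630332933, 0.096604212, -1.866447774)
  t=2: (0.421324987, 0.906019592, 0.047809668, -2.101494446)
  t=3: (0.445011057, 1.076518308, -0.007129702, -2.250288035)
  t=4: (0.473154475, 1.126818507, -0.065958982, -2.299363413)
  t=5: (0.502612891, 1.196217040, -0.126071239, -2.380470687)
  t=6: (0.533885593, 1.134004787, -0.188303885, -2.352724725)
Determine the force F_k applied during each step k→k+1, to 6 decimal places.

step 0→1:
  ẍ = (ẋ'−ẋ)/dt = (0.630332933−0.701493847)/0.026143 = -2.721987
  θ̈ = (θ̇'−θ̇)/dt = (-1.866447774−-1.968327969)/0.026143 = 3.897035
  sinθ=0.147522, cosθ=0.989059
  F = (M+m)·ẍ + m·l·cosθ·θ̈ − m·l·sinθ·θ̇² = -4.165452 + 0.621285 − 0.092127 = -3.636293
step 1→2:
  ẍ = (ẋ'−ẋ)/dt = (0.906019592−0.630332933)/0.026143 = 10.545334
  θ̈ = (θ̇'−θ̇)/dt = (-2.101494446−-1.866447774)/0.026143 = -8.990807
  sinθ=0.096454, cosθ=0.995337
  F = (M+m)·ẍ + m·l·cosθ·θ̈ − m·l·sinθ·θ̇² = 16.137503 + -1.442460 − 0.054161 = 14.640882
step 2→3:
  ẍ = (ẋ'−ẋ)/dt = (1.076518308−0.906019592)/0.026143 = 6.521773
  θ̈ = (θ̇'−θ̇)/dt = (-2.250288035−-2.101494446)/0.026143 = -5.691527
  sinθ=0.047791, cosθ=0.998857
  F = (M+m)·ẍ + m·l·cosθ·θ̈ − m·l·sinθ·θ̇² = 9.980256 + -0.916362 − 0.034021 = 9.029874
step 3→4:
  ẍ = (ẋ'−ẋ)/dt = (1.126818507−1.076518308)/0.026143 = 1.924041
  θ̈ = (θ̇'−θ̇)/dt = (-2.299363413−-2.250288035)/0.026143 = -1.877190
  sinθ=-0.007130, cosθ=0.999975
  F = (M+m)·ẍ + m·l·cosθ·θ̈ − m·l·sinθ·θ̇² = 2.944356 + -0.302574 − -0.005819 = 2.647601
step 4→5:
  ẍ = (ẋ'−ẋ)/dt = (1.196217040−1.126818507)/0.026143 = 2.654574
  θ̈ = (θ̇'−θ̇)/dt = (-2.380470687−-2.299363413)/0.026143 = -3.102447
  sinθ=-0.065911, cosθ=0.997825
  F = (M+m)·ẍ + m·l·cosθ·θ̈ − m·l·sinθ·θ̇² = 4.062290 + -0.498992 − -0.056171 = 3.619468
step 5→6:
  ẍ = (ẋ'−ẋ)/dt = (1.134004787−1.196217040)/0.026143 = -2.379691
  θ̈ = (θ̇'−θ̇)/dt = (-2.352724725−-2.380470687)/0.026143 = 1.061315
  sinθ=-0.125738, cosθ=0.992064
  F = (M+m)·ẍ + m·l·cosθ·θ̈ − m·l·sinθ·θ̇² = -3.641636 + 0.169714 − -0.114849 = -3.357073

F_0 = -3.636293 N
F_1 = 14.640882 N
F_2 = 9.029874 N
F_3 = 2.647601 N
F_4 = 3.619468 N
F_5 = -3.357073 N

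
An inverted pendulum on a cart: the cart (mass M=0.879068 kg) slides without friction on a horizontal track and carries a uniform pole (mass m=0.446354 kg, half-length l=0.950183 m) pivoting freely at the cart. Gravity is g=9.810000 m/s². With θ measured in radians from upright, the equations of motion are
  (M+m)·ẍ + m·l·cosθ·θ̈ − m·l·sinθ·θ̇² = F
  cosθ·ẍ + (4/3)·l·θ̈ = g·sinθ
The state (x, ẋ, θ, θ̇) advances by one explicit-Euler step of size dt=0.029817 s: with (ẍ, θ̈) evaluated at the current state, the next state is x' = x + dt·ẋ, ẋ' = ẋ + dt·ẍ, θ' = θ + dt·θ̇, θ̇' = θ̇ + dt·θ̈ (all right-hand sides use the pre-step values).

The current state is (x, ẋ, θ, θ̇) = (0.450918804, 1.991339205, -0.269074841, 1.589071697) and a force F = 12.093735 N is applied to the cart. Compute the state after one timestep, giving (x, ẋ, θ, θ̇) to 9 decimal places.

sinθ=-0.265839681, cosθ=0.964017253
temp = (F + m·l·θ̇²·sinθ)/(M+m) = (12.093735 + -0.284703942)/1.325422 = 8.909638635
θ̈ = (g·sinθ − cosθ·temp)/(l·(4/3 − m·cos²θ/(M+m))) = -11.548738840
ẍ = temp − m·l·θ̈·cosθ/(M+m) = 12.472114076
Euler: x'=0.450918804+0.029817·1.991339205=0.510294565, ẋ'=1.991339205+0.029817·12.472114076=2.363220230
       θ'=-0.269074841+0.029817·1.589071697=-0.221693490, θ̇'=1.589071697+0.029817·-11.548738840=1.244722951

(0.510294565, 2.363220230, -0.221693490, 1.244722951)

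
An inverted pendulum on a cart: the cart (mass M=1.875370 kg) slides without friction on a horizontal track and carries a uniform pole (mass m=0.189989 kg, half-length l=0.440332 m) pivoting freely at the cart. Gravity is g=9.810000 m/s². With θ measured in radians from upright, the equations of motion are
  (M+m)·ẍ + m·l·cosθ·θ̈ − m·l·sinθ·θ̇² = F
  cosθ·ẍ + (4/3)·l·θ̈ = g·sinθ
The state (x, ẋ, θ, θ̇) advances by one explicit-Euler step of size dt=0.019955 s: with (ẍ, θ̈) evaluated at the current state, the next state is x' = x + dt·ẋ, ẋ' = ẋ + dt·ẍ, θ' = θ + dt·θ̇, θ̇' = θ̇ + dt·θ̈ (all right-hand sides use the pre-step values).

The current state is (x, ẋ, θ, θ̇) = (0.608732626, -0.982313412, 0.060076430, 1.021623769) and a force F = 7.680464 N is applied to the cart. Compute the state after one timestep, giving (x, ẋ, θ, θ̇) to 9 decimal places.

(0.589130562, -0.903443683, 0.080462932, 0.907549544)

sinθ=0.060040299, cosθ=0.998195954
temp = (F + m·l·θ̇²·sinθ)/(M+m) = (7.680464 + 0.005242441)/2.065359 = 3.721244801
θ̈ = (g·sinθ − cosθ·temp)/(l·(4/3 − m·cos²θ/(M+m))) = -5.716573548
ẍ = temp − m·l·θ̈·cosθ/(M+m) = 3.952379290
Euler: x'=0.608732626+0.019955·-0.982313412=0.589130562, ẋ'=-0.982313412+0.019955·3.952379290=-0.903443683
       θ'=0.060076430+0.019955·1.021623769=0.080462932, θ̇'=1.021623769+0.019955·-5.716573548=0.907549544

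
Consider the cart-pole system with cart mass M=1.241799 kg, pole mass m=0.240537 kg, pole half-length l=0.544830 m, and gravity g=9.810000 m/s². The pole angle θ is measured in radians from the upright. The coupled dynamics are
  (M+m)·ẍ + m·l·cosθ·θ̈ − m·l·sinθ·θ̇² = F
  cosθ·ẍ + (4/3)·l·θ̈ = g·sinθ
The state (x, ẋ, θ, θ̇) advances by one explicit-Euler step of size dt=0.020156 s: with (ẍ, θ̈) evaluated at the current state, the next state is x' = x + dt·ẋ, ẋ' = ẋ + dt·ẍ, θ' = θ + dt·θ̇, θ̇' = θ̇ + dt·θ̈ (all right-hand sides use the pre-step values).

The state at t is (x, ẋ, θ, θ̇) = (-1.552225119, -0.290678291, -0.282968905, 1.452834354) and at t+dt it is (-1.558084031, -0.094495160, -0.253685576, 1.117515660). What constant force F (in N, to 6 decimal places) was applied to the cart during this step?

ẍ = (ẋ'−ẋ)/dt = (-0.094495160−-0.290678291)/0.020156 = 9.733237
θ̈ = (θ̇'−θ̇)/dt = (1.117515660−1.452834354)/0.020156 = -16.636173
sinθ=-0.279208, cosθ=0.960231
F = (M+m)·ẍ + m·l·cosθ·θ̈ − m·l·sinθ·θ̇² = 14.427928 + -2.093495 − -0.077233 = 12.411666

F = 12.411666 N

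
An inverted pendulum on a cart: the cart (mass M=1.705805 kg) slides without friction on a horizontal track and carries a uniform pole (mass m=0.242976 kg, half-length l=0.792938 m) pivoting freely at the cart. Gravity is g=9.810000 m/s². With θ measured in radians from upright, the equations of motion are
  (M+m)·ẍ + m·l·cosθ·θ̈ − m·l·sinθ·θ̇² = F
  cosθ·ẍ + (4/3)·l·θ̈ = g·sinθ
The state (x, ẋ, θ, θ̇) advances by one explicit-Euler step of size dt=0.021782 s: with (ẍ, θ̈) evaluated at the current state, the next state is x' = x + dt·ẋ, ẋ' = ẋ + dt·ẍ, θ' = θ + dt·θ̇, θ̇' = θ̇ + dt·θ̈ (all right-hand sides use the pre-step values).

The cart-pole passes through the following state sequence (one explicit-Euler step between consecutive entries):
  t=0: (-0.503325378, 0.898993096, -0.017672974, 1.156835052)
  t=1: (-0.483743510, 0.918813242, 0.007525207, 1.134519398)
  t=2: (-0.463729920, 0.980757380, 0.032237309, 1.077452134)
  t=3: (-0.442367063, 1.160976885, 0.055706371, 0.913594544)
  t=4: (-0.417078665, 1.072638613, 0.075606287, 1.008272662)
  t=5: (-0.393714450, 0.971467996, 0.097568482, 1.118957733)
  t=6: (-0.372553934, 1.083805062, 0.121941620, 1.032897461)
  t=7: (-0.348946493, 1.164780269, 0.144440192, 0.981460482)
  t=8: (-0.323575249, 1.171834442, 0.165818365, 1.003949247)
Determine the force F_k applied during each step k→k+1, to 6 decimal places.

step 0→1:
  ẍ = (ẋ'−ẋ)/dt = (0.918813242−0.898993096)/0.021782 = 0.909932
  θ̈ = (θ̇'−θ̇)/dt = (1.134519398−1.156835052)/0.021782 = -1.024500
  sinθ=-0.017672, cosθ=0.999844
  F = (M+m)·ẍ + m·l·cosθ·θ̈ − m·l·sinθ·θ̇² = 1.773259 + -0.197354 − -0.004557 = 1.580461
step 1→2:
  ẍ = (ẋ'−ẋ)/dt = (0.980757380−0.918813242)/0.021782 = 2.843822
  θ̈ = (θ̇'−θ̇)/dt = (1.077452134−1.134519398)/0.021782 = -2.619928
  sinθ=0.007525, cosθ=0.999972
  F = (M+m)·ẍ + m·l·cosθ·θ̈ − m·l·sinθ·θ̇² = 5.541987 + -0.504754 − 0.001866 = 5.035367
step 2→3:
  ẍ = (ẋ'−ẋ)/dt = (1.160976885−0.980757380)/0.021782 = 8.273781
  θ̈ = (θ̇'−θ̇)/dt = (0.913594544−1.077452134)/0.021782 = -7.522615
  sinθ=0.032232, cosθ=0.999480
  F = (M+m)·ẍ + m·l·cosθ·θ̈ − m·l·sinθ·θ̇² = 16.123788 + -1.448591 − 0.007209 = 14.667988
step 3→4:
  ẍ = (ẋ'−ẋ)/dt = (1.072638613−1.160976885)/0.021782 = -4.055563
  θ̈ = (θ̇'−θ̇)/dt = (1.008272662−0.913594544)/0.021782 = 4.346622
  sinθ=0.055678, cosθ=0.998449
  F = (M+m)·ẍ + m·l·cosθ·θ̈ − m·l·sinθ·θ̇² = -7.903404 + 0.836142 − 0.008953 = -7.076215
step 4→5:
  ẍ = (ẋ'−ẋ)/dt = (0.971467996−1.072638613)/0.021782 = -4.644689
  θ̈ = (θ̇'−θ̇)/dt = (1.118957733−1.008272662)/0.021782 = 5.081493
  sinθ=0.075534, cosθ=0.997143
  F = (M+m)·ẍ + m·l·cosθ·θ̈ − m·l·sinθ·θ̇² = -9.051482 + 0.976228 − 0.014795 = -8.090048
step 5→6:
  ẍ = (ẋ'−ẋ)/dt = (1.083805062−0.971467996)/0.021782 = 5.157335
  θ̈ = (θ̇'−θ̇)/dt = (1.032897461−1.118957733)/0.021782 = -3.950981
  sinθ=0.097414, cosθ=0.995244
  F = (M+m)·ẍ + m·l·cosθ·θ̈ − m·l·sinθ·θ̇² = 10.050516 + -0.757595 − 0.023499 = 9.269422
step 6→7:
  ẍ = (ẋ'−ẋ)/dt = (1.164780269−1.083805062)/0.021782 = 3.717529
  θ̈ = (θ̇'−θ̇)/dt = (0.981460482−1.032897461)/0.021782 = -2.361444
  sinθ=0.121640, cosθ=0.992574
  F = (M+m)·ẍ + m·l·cosθ·θ̈ − m·l·sinθ·θ̇² = 7.244649 + -0.451589 − 0.025003 = 6.768057
step 7→8:
  ẍ = (ẋ'−ẋ)/dt = (1.171834442−1.164780269)/0.021782 = 0.323853
  θ̈ = (θ̇'−θ̇)/dt = (1.003949247−0.981460482)/0.021782 = 1.032447
  sinθ=0.143938, cosθ=0.989587
  F = (M+m)·ẍ + m·l·cosθ·θ̈ − m·l·sinθ·θ̇² = 0.631119 + 0.196845 − 0.026713 = 0.801251

F_0 = 1.580461 N
F_1 = 5.035367 N
F_2 = 14.667988 N
F_3 = -7.076215 N
F_4 = -8.090048 N
F_5 = 9.269422 N
F_6 = 6.768057 N
F_7 = 0.801251 N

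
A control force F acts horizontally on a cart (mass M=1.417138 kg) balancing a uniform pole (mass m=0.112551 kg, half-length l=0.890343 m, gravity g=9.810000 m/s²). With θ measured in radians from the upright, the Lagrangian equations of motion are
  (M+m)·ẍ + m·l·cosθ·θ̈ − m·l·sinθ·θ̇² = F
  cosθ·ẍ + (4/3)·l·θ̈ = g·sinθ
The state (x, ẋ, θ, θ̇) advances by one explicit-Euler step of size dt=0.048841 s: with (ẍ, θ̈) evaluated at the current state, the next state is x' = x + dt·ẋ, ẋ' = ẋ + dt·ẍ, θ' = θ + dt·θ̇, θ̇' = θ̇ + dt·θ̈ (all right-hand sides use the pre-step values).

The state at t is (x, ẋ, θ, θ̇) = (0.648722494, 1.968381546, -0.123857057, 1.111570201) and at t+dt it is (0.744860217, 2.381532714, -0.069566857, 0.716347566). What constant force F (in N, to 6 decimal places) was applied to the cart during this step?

F = 12.150415 N

ẍ = (ẋ'−ẋ)/dt = (2.381532714−1.968381546)/0.048841 = 8.459105
θ̈ = (θ̇'−θ̇)/dt = (0.716347566−1.111570201)/0.048841 = -8.092026
sinθ=-0.123541, cosθ=0.992340
F = (M+m)·ẍ + m·l·cosθ·θ̈ − m·l·sinθ·θ̇² = 12.939801 + -0.804682 − -0.015296 = 12.150415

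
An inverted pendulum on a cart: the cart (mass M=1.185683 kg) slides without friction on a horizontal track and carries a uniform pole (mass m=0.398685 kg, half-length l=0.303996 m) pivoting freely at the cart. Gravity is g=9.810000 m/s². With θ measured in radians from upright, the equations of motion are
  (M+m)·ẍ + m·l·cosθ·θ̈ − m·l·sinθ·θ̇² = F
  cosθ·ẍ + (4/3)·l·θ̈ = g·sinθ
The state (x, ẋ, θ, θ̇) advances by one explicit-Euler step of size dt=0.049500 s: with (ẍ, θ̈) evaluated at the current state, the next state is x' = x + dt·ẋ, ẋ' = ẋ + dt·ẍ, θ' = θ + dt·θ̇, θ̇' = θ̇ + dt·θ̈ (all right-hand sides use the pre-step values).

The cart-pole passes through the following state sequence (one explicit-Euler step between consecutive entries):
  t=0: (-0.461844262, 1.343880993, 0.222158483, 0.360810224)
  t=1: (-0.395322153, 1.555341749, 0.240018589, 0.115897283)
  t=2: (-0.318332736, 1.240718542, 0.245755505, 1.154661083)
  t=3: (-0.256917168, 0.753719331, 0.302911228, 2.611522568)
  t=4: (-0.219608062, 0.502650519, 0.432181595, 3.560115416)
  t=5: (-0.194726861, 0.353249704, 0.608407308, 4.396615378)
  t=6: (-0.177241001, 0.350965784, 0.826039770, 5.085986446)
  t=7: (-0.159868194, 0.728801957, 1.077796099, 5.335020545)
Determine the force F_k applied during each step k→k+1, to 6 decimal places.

F_0 = 6.179918 N
F_1 = -7.600209 N
F_2 = -12.167021 N
F_3 = -6.065791 N
F_4 = -3.565529 N
F_5 = -0.027136 N
F_6 = 10.201776 N

step 0→1:
  ẍ = (ẋ'−ẋ)/dt = (1.555341749−1.343880993)/0.049500 = 4.271934
  θ̈ = (θ̇'−θ̇)/dt = (0.115897283−0.360810224)/0.049500 = -4.947736
  sinθ=0.220336, cosθ=0.975424
  F = (M+m)·ẍ + m·l·cosθ·θ̈ − m·l·sinθ·θ̇² = 6.768316 + -0.584922 − 0.003476 = 6.179918
step 1→2:
  ẍ = (ẋ'−ẋ)/dt = (1.240718542−1.555341749)/0.049500 = -6.356024
  θ̈ = (θ̇'−θ̇)/dt = (1.154661083−0.115897283)/0.049500 = 20.985127
  sinθ=0.237721, cosθ=0.971334
  F = (M+m)·ẍ + m·l·cosθ·θ̈ − m·l·sinθ·θ̇² = -10.070282 + 2.470460 − 0.000387 = -7.600209
step 2→3:
  ẍ = (ẋ'−ẋ)/dt = (0.753719331−1.240718542)/0.049500 = -9.838368
  θ̈ = (θ̇'−θ̇)/dt = (2.611522568−1.154661083)/0.049500 = 29.431545
  sinθ=0.243289, cosθ=0.969954
  F = (M+m)·ẍ + m·l·cosθ·θ̈ − m·l·sinθ·θ̇² = -15.587595 + 3.459887 − 0.039312 = -12.167021
step 3→4:
  ẍ = (ẋ'−ẋ)/dt = (0.502650519−0.753719331)/0.049500 = -5.072097
  θ̈ = (θ̇'−θ̇)/dt = (3.560115416−2.611522568)/0.049500 = 19.163492
  sinθ=0.298300, cosθ=0.954472
  F = (M+m)·ẍ + m·l·cosθ·θ̈ − m·l·sinθ·θ̇² = -8.036068 + 2.216847 − 0.246569 = -6.065791
step 4→5:
  ẍ = (ẋ'−ẋ)/dt = (0.353249704−0.502650519)/0.049500 = -3.018198
  θ̈ = (θ̇'−θ̇)/dt = (4.396615378−3.560115416)/0.049500 = 16.898989
  sinθ=0.418853, cosθ=0.908054
  F = (M+m)·ẍ + m·l·cosθ·θ̈ − m·l·sinθ·θ̇² = -4.781937 + 1.859817 − 0.643409 = -3.565529
step 5→6:
  ẍ = (ẋ'−ẋ)/dt = (0.350965784−0.353249704)/0.049500 = -0.046140
  θ̈ = (θ̇'−θ̇)/dt = (5.085986446−4.396615378)/0.049500 = 13.926688
  sinθ=0.571561, cosθ=0.820559
  F = (M+m)·ẍ + m·l·cosθ·θ̈ − m·l·sinθ·θ̇² = -0.073102 + 1.385019 − 1.339052 = -0.027136
step 6→7:
  ẍ = (ẋ'−ẋ)/dt = (0.728801957−0.350965784)/0.049500 = 7.633054
  θ̈ = (θ̇'−θ̇)/dt = (5.335020545−5.085986446)/0.049500 = 5.030992
  sinθ=0.735253, cosθ=0.677793
  F = (M+m)·ẍ + m·l·cosθ·θ̈ − m·l·sinθ·θ̇² = 12.093567 + 0.413284 − 2.305074 = 10.201776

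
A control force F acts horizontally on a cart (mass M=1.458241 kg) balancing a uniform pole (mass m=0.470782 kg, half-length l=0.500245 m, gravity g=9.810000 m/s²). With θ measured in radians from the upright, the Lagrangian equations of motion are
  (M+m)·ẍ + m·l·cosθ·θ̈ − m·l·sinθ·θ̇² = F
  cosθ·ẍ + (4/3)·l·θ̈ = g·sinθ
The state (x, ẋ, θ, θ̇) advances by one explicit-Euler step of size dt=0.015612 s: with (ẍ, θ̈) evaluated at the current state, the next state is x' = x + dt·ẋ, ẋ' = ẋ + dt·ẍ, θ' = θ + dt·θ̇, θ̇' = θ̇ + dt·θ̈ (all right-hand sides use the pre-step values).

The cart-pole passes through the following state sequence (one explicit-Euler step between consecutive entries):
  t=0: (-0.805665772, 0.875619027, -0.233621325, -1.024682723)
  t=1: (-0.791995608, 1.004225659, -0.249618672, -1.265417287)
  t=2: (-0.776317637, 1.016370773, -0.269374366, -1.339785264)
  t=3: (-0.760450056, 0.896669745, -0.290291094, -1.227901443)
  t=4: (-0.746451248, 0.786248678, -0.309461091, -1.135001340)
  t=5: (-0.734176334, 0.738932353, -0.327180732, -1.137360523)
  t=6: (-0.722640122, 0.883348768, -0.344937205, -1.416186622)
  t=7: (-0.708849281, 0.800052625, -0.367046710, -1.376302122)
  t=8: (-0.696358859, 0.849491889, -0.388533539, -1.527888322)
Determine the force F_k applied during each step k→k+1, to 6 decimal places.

F_0 = 12.415096 N
F_1 = 0.506745 N
F_2 = -13.050891 N
F_3 = -12.199261 N
F_4 = -5.787921 N
F_5 = 13.959082 N
F_6 = -9.566166 N
F_7 = 4.134457 N

step 0→1:
  ẍ = (ẋ'−ẋ)/dt = (1.004225659−0.875619027)/0.015612 = 8.237678
  θ̈ = (θ̇'−θ̇)/dt = (-1.265417287−-1.024682723)/0.015612 = -15.419841
  sinθ=-0.231502, cosθ=0.972834
  F = (M+m)·ẍ + m·l·cosθ·θ̈ − m·l·sinθ·θ̇² = 15.890671 + -3.532819 − -0.057245 = 12.415096
step 1→2:
  ẍ = (ẋ'−ẋ)/dt = (1.016370773−1.004225659)/0.015612 = 0.777935
  θ̈ = (θ̇'−θ̇)/dt = (-1.339785264−-1.265417287)/0.015612 = -4.763514
  sinθ=-0.247034, cosθ=0.969007
  F = (M+m)·ẍ + m·l·cosθ·θ̈ − m·l·sinθ·θ̇² = 1.500654 + -1.087068 − -0.093160 = 0.506745
step 2→3:
  ẍ = (ẋ'−ẋ)/dt = (0.896669745−1.016370773)/0.015612 = -7.667245
  θ̈ = (θ̇'−θ̇)/dt = (-1.227901443−-1.339785264)/0.015612 = 7.166527
  sinθ=-0.266128, cosθ=0.963938
  F = (M+m)·ẍ + m·l·cosθ·θ̈ − m·l·sinθ·θ̇² = -14.790292 + 1.626898 − -0.112503 = -13.050891
step 3→4:
  ẍ = (ẋ'−ẋ)/dt = (0.786248678−0.896669745)/0.015612 = -7.072833
  θ̈ = (θ̇'−θ̇)/dt = (-1.135001340−-1.227901443)/0.015612 = 5.950557
  sinθ=-0.286231, cosθ=0.958161
  F = (M+m)·ẍ + m·l·cosθ·θ̈ − m·l·sinθ·θ̇² = -13.643657 + 1.342761 − -0.101636 = -12.199261
step 4→5:
  ẍ = (ẋ'−ẋ)/dt = (0.738932353−0.786248678)/0.015612 = -3.030766
  θ̈ = (θ̇'−θ̇)/dt = (-1.137360523−-1.135001340)/0.015612 = -0.151113
  sinθ=-0.304545, cosθ=0.952498
  F = (M+m)·ẍ + m·l·cosθ·θ̈ − m·l·sinθ·θ̇² = -5.846418 + -0.033898 − -0.092395 = -5.787921
step 5→6:
  ẍ = (ẋ'−ẋ)/dt = (0.883348768−0.738932353)/0.015612 = 9.250347
  θ̈ = (θ̇'−θ̇)/dt = (-1.416186622−-1.137360523)/0.015612 = -17.859730
  sinθ=-0.321375, cosθ=0.946952
  F = (M+m)·ẍ + m·l·cosθ·θ̈ − m·l·sinθ·θ̇² = 17.844132 + -3.982956 − -0.097906 = 13.959082
step 6→7:
  ẍ = (ẋ'−ẋ)/dt = (0.800052625−0.883348768)/0.015612 = -5.335392
  θ̈ = (θ̇'−θ̇)/dt = (-1.376302122−-1.416186622)/0.015612 = 2.554734
  sinθ=-0.338138, cosθ=0.941097
  F = (M+m)·ẍ + m·l·cosθ·θ̈ − m·l·sinθ·θ̇² = -10.292094 + 0.566216 − -0.159712 = -9.566166
step 7→8:
  ẍ = (ẋ'−ẋ)/dt = (0.849491889−0.800052625)/0.015612 = 3.166748
  θ̈ = (θ̇'−θ̇)/dt = (-1.527888322−-1.376302122)/0.015612 = -9.709595
  sinθ=-0.358860, cosθ=0.933391
  F = (M+m)·ẍ + m·l·cosθ·θ̈ − m·l·sinθ·θ̇² = 6.108729 + -2.134359 − -0.160087 = 4.134457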